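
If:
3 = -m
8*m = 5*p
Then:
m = -3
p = -24/5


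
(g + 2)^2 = g^2 + 4*g + 4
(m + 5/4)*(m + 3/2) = m^2 + 11*m/4 + 15/8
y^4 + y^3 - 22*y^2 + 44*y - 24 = (y - 2)^2*(y - 1)*(y + 6)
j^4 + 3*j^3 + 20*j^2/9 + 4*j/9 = j*(j + 1/3)*(j + 2/3)*(j + 2)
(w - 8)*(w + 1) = w^2 - 7*w - 8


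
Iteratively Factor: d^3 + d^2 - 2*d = (d + 2)*(d^2 - d) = (d - 1)*(d + 2)*(d)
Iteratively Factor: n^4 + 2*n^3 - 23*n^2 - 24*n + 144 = (n + 4)*(n^3 - 2*n^2 - 15*n + 36) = (n + 4)^2*(n^2 - 6*n + 9) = (n - 3)*(n + 4)^2*(n - 3)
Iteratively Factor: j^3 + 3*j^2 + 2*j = (j + 1)*(j^2 + 2*j) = j*(j + 1)*(j + 2)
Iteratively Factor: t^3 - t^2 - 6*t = (t - 3)*(t^2 + 2*t) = t*(t - 3)*(t + 2)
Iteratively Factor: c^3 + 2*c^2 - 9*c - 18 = (c + 2)*(c^2 - 9) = (c - 3)*(c + 2)*(c + 3)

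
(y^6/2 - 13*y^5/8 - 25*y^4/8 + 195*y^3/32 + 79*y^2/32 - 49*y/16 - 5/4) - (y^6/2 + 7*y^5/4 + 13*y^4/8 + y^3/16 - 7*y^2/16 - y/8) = -27*y^5/8 - 19*y^4/4 + 193*y^3/32 + 93*y^2/32 - 47*y/16 - 5/4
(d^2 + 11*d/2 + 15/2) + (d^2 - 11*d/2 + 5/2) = 2*d^2 + 10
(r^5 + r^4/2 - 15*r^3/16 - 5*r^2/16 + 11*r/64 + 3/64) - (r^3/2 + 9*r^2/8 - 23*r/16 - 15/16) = r^5 + r^4/2 - 23*r^3/16 - 23*r^2/16 + 103*r/64 + 63/64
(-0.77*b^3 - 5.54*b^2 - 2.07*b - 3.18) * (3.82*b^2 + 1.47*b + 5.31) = -2.9414*b^5 - 22.2947*b^4 - 20.1399*b^3 - 44.6079*b^2 - 15.6663*b - 16.8858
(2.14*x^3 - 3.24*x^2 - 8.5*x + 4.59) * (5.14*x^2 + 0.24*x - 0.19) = 10.9996*x^5 - 16.14*x^4 - 44.8742*x^3 + 22.1682*x^2 + 2.7166*x - 0.8721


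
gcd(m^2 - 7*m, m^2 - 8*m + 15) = 1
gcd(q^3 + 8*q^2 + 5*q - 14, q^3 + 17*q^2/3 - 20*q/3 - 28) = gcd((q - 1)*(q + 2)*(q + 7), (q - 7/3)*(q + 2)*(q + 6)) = q + 2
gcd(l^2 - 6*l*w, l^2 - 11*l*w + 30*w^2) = -l + 6*w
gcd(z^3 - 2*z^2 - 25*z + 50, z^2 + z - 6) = z - 2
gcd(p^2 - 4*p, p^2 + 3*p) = p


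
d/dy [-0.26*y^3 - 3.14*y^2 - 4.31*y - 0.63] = -0.78*y^2 - 6.28*y - 4.31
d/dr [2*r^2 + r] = 4*r + 1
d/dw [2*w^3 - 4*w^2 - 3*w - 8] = 6*w^2 - 8*w - 3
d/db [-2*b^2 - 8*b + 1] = -4*b - 8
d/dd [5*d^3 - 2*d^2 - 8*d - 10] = 15*d^2 - 4*d - 8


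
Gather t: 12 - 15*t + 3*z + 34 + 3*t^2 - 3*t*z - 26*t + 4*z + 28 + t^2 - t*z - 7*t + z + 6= 4*t^2 + t*(-4*z - 48) + 8*z + 80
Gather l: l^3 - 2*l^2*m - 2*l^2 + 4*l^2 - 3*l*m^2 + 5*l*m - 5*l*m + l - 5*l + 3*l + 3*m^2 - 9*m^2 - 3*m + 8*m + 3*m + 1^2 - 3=l^3 + l^2*(2 - 2*m) + l*(-3*m^2 - 1) - 6*m^2 + 8*m - 2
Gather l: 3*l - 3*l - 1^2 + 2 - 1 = 0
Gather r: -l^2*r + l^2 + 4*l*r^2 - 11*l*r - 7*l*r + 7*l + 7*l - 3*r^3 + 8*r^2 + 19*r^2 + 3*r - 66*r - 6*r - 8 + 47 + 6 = l^2 + 14*l - 3*r^3 + r^2*(4*l + 27) + r*(-l^2 - 18*l - 69) + 45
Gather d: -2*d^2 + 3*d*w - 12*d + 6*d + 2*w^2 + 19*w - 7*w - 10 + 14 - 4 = -2*d^2 + d*(3*w - 6) + 2*w^2 + 12*w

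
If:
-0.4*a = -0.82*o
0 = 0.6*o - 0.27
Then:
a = 0.92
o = 0.45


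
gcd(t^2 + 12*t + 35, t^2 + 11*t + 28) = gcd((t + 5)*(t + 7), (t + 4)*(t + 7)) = t + 7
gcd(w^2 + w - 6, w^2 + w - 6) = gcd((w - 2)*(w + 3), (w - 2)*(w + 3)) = w^2 + w - 6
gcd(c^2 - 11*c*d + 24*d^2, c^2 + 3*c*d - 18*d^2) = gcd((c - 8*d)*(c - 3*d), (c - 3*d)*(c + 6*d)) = c - 3*d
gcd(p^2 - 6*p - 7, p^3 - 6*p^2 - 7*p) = p^2 - 6*p - 7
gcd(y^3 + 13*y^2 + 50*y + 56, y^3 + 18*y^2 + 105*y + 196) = y^2 + 11*y + 28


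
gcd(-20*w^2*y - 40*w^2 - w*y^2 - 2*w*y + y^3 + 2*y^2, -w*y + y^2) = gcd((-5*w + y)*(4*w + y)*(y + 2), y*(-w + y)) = 1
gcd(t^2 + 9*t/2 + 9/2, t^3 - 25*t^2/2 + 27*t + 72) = t + 3/2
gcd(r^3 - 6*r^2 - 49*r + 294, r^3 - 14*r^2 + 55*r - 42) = r^2 - 13*r + 42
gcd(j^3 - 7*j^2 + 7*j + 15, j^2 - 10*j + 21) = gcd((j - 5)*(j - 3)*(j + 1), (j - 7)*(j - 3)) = j - 3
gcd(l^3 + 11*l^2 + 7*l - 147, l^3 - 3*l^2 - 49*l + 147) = l^2 + 4*l - 21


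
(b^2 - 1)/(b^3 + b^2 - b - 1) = 1/(b + 1)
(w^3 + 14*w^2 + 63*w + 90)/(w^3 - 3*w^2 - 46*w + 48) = (w^2 + 8*w + 15)/(w^2 - 9*w + 8)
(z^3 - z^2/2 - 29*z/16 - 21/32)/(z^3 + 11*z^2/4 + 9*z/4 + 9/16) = (4*z - 7)/(2*(2*z + 3))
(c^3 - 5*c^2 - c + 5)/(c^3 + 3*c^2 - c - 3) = (c - 5)/(c + 3)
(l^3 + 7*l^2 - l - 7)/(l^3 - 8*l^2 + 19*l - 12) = (l^2 + 8*l + 7)/(l^2 - 7*l + 12)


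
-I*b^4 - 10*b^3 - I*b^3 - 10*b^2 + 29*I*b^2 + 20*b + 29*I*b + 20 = (b - 5*I)*(b - 4*I)*(b - I)*(-I*b - I)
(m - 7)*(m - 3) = m^2 - 10*m + 21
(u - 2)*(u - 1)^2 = u^3 - 4*u^2 + 5*u - 2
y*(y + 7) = y^2 + 7*y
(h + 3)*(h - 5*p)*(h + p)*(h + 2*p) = h^4 - 2*h^3*p + 3*h^3 - 13*h^2*p^2 - 6*h^2*p - 10*h*p^3 - 39*h*p^2 - 30*p^3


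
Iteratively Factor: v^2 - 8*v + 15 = (v - 5)*(v - 3)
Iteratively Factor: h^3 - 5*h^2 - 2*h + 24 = (h - 4)*(h^2 - h - 6) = (h - 4)*(h + 2)*(h - 3)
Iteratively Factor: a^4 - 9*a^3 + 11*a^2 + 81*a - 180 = (a - 4)*(a^3 - 5*a^2 - 9*a + 45) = (a - 5)*(a - 4)*(a^2 - 9) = (a - 5)*(a - 4)*(a + 3)*(a - 3)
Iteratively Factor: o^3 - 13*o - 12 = (o + 1)*(o^2 - o - 12) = (o + 1)*(o + 3)*(o - 4)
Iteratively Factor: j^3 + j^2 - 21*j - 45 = (j + 3)*(j^2 - 2*j - 15) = (j - 5)*(j + 3)*(j + 3)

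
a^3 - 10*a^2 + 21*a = a*(a - 7)*(a - 3)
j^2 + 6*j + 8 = (j + 2)*(j + 4)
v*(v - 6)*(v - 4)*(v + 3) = v^4 - 7*v^3 - 6*v^2 + 72*v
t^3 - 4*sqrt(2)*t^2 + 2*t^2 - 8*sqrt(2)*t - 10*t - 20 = (t + 2)*(t - 5*sqrt(2))*(t + sqrt(2))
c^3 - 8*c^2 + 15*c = c*(c - 5)*(c - 3)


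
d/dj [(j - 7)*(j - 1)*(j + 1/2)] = 3*j^2 - 15*j + 3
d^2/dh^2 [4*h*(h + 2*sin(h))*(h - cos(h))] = -8*h^2*sin(h) + 4*h^2*cos(h) + 16*h*sin(h) + 16*h*sin(2*h) + 32*h*cos(h) + 24*h + 16*sin(h) - 8*cos(h) - 16*cos(2*h)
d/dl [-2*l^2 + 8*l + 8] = 8 - 4*l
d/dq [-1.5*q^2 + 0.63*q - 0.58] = 0.63 - 3.0*q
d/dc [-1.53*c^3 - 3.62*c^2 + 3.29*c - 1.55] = -4.59*c^2 - 7.24*c + 3.29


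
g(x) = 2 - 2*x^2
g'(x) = -4*x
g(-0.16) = 1.95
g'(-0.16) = 0.64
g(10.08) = -201.21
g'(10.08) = -40.32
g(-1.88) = -5.07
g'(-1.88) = 7.52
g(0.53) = 1.44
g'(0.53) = -2.12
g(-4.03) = -30.48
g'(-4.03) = 16.12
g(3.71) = -25.53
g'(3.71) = -14.84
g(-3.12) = -17.47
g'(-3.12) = 12.48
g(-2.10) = -6.82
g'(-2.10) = 8.40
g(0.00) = 2.00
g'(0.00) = 0.00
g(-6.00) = -70.00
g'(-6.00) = 24.00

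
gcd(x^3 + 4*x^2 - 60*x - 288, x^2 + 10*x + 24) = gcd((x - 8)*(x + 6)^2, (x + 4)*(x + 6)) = x + 6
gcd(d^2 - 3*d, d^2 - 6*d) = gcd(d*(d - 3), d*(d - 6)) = d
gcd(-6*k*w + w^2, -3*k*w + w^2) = w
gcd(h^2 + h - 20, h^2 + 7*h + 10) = h + 5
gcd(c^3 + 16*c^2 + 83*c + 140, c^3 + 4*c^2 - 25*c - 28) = c + 7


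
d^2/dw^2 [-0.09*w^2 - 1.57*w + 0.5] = -0.180000000000000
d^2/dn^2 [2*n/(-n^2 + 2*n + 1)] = 4*(4*n*(n - 1)^2 + (3*n - 2)*(-n^2 + 2*n + 1))/(-n^2 + 2*n + 1)^3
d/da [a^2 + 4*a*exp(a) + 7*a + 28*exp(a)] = 4*a*exp(a) + 2*a + 32*exp(a) + 7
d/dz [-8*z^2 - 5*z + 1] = -16*z - 5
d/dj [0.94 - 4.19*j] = -4.19000000000000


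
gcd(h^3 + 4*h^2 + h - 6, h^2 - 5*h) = 1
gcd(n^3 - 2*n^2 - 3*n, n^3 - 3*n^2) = n^2 - 3*n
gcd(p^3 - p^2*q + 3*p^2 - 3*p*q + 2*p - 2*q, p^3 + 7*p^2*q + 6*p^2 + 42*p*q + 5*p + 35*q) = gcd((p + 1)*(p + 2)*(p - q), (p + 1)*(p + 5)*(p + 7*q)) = p + 1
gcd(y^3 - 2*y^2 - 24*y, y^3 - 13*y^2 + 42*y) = y^2 - 6*y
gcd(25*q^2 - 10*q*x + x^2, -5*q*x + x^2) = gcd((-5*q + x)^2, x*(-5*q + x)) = -5*q + x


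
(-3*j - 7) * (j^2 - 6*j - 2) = -3*j^3 + 11*j^2 + 48*j + 14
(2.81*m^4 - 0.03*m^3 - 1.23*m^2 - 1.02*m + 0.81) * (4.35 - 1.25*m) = -3.5125*m^5 + 12.261*m^4 + 1.407*m^3 - 4.0755*m^2 - 5.4495*m + 3.5235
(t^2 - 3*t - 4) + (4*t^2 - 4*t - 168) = 5*t^2 - 7*t - 172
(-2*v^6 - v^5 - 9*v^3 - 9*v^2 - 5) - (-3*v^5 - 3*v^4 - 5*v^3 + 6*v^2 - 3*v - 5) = -2*v^6 + 2*v^5 + 3*v^4 - 4*v^3 - 15*v^2 + 3*v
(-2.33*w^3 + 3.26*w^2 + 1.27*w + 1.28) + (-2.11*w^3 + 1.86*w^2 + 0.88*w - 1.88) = -4.44*w^3 + 5.12*w^2 + 2.15*w - 0.6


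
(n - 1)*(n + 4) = n^2 + 3*n - 4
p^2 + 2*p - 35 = (p - 5)*(p + 7)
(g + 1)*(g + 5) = g^2 + 6*g + 5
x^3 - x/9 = x*(x - 1/3)*(x + 1/3)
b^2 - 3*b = b*(b - 3)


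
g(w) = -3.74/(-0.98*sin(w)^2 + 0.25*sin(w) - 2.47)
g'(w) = -3.74*(1.96*sin(w)*cos(w) - 0.25*cos(w))/(-0.98*sin(w)^2 + 0.25*sin(w) - 2.47)^2 = (0.935 - 7.3304*sin(w))*cos(w)/(0.98*sin(w)^2 - 0.25*sin(w) + 2.47)^2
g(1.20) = 1.21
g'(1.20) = -0.22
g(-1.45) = 1.02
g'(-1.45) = 0.07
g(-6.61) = 1.41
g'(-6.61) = 0.44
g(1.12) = 1.23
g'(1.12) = -0.27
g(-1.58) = 1.01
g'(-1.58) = -0.01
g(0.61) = 1.41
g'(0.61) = -0.38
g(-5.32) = 1.28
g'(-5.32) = -0.34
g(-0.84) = 1.17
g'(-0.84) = 0.42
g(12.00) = 1.30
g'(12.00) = 0.49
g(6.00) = 1.43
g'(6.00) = 0.42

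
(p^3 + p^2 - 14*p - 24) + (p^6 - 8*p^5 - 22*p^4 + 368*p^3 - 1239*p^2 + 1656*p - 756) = p^6 - 8*p^5 - 22*p^4 + 369*p^3 - 1238*p^2 + 1642*p - 780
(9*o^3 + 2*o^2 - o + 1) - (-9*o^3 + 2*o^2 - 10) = 18*o^3 - o + 11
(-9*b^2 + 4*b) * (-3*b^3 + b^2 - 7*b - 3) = 27*b^5 - 21*b^4 + 67*b^3 - b^2 - 12*b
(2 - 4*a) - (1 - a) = 1 - 3*a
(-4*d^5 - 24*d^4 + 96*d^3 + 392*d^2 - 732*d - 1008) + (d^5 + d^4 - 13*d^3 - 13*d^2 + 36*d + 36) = -3*d^5 - 23*d^4 + 83*d^3 + 379*d^2 - 696*d - 972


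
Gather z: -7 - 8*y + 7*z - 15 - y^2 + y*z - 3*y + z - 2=-y^2 - 11*y + z*(y + 8) - 24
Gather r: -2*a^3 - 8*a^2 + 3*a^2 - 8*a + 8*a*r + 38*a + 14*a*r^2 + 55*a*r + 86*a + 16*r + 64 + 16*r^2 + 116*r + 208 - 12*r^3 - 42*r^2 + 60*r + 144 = -2*a^3 - 5*a^2 + 116*a - 12*r^3 + r^2*(14*a - 26) + r*(63*a + 192) + 416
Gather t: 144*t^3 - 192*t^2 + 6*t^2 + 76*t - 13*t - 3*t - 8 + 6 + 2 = 144*t^3 - 186*t^2 + 60*t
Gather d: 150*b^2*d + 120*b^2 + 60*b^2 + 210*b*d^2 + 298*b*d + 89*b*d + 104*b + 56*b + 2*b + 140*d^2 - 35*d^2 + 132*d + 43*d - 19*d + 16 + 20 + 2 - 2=180*b^2 + 162*b + d^2*(210*b + 105) + d*(150*b^2 + 387*b + 156) + 36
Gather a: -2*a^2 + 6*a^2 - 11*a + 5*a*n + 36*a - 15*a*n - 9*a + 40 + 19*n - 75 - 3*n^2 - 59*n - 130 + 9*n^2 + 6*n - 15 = 4*a^2 + a*(16 - 10*n) + 6*n^2 - 34*n - 180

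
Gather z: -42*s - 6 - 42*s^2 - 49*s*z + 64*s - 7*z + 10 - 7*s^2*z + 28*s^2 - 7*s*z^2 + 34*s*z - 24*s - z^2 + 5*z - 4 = -14*s^2 - 2*s + z^2*(-7*s - 1) + z*(-7*s^2 - 15*s - 2)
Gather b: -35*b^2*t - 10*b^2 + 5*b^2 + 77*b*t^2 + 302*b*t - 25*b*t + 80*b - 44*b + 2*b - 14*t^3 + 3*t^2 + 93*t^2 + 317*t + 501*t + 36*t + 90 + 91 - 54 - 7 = b^2*(-35*t - 5) + b*(77*t^2 + 277*t + 38) - 14*t^3 + 96*t^2 + 854*t + 120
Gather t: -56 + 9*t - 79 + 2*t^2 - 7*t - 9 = 2*t^2 + 2*t - 144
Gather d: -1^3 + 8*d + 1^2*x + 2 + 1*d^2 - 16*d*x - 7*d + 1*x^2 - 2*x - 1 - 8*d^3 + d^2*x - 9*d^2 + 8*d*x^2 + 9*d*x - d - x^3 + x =-8*d^3 + d^2*(x - 8) + d*(8*x^2 - 7*x) - x^3 + x^2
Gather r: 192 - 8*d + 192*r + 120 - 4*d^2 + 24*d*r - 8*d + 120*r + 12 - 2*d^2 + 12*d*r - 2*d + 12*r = -6*d^2 - 18*d + r*(36*d + 324) + 324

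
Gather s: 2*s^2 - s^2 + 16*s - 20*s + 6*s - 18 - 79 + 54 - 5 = s^2 + 2*s - 48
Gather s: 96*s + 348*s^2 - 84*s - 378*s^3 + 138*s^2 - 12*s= -378*s^3 + 486*s^2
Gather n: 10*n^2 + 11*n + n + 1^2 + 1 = 10*n^2 + 12*n + 2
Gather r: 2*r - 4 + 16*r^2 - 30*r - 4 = 16*r^2 - 28*r - 8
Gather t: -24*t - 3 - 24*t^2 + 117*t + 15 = -24*t^2 + 93*t + 12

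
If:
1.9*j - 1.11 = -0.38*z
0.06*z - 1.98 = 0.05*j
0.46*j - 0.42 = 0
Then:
No Solution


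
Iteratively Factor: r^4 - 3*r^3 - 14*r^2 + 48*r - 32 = (r + 4)*(r^3 - 7*r^2 + 14*r - 8) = (r - 1)*(r + 4)*(r^2 - 6*r + 8) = (r - 4)*(r - 1)*(r + 4)*(r - 2)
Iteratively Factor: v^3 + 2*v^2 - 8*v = (v)*(v^2 + 2*v - 8) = v*(v + 4)*(v - 2)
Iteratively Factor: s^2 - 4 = (s + 2)*(s - 2)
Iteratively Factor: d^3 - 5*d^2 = (d - 5)*(d^2) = d*(d - 5)*(d)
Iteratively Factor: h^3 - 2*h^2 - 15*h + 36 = (h + 4)*(h^2 - 6*h + 9) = (h - 3)*(h + 4)*(h - 3)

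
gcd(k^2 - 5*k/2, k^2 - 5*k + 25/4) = k - 5/2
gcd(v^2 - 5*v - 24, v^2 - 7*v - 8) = v - 8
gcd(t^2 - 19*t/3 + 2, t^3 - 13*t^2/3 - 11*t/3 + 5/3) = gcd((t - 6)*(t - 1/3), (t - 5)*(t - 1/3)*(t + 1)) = t - 1/3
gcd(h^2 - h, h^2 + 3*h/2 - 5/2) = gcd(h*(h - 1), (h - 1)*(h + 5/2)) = h - 1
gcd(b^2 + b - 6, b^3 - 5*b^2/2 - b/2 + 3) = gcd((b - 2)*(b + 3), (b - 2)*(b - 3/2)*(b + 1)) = b - 2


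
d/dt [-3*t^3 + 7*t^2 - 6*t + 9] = -9*t^2 + 14*t - 6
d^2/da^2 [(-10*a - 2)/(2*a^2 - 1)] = 8*(-8*a^2*(5*a + 1) + (15*a + 1)*(2*a^2 - 1))/(2*a^2 - 1)^3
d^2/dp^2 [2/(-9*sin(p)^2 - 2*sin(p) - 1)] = 4*(162*sin(p)^4 + 27*sin(p)^3 - 259*sin(p)^2 - 55*sin(p) + 5)/(9*sin(p)^2 + 2*sin(p) + 1)^3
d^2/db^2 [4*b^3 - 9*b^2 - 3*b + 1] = 24*b - 18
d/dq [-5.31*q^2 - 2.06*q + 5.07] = -10.62*q - 2.06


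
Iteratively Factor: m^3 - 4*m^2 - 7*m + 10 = (m + 2)*(m^2 - 6*m + 5) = (m - 5)*(m + 2)*(m - 1)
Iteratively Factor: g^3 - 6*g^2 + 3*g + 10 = (g - 5)*(g^2 - g - 2) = (g - 5)*(g - 2)*(g + 1)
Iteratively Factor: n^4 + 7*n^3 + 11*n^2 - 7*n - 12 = (n + 1)*(n^3 + 6*n^2 + 5*n - 12) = (n - 1)*(n + 1)*(n^2 + 7*n + 12) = (n - 1)*(n + 1)*(n + 3)*(n + 4)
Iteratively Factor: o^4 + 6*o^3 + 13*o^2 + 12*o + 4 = (o + 1)*(o^3 + 5*o^2 + 8*o + 4) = (o + 1)^2*(o^2 + 4*o + 4) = (o + 1)^2*(o + 2)*(o + 2)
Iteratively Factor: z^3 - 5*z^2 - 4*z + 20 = (z + 2)*(z^2 - 7*z + 10) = (z - 2)*(z + 2)*(z - 5)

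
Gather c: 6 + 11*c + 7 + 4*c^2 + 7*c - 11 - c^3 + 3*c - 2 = -c^3 + 4*c^2 + 21*c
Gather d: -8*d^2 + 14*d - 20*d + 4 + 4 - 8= -8*d^2 - 6*d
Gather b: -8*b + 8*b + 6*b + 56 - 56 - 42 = 6*b - 42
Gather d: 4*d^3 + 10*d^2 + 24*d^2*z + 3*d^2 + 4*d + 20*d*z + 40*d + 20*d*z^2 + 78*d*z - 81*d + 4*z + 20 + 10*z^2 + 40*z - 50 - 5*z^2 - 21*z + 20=4*d^3 + d^2*(24*z + 13) + d*(20*z^2 + 98*z - 37) + 5*z^2 + 23*z - 10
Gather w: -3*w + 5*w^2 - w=5*w^2 - 4*w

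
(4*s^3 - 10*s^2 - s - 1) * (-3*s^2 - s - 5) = -12*s^5 + 26*s^4 - 7*s^3 + 54*s^2 + 6*s + 5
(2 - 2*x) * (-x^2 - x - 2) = 2*x^3 + 2*x - 4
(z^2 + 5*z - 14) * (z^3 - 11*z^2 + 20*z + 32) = z^5 - 6*z^4 - 49*z^3 + 286*z^2 - 120*z - 448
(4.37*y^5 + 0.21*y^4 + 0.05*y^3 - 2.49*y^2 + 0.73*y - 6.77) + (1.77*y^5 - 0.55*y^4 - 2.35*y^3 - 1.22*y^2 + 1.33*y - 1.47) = 6.14*y^5 - 0.34*y^4 - 2.3*y^3 - 3.71*y^2 + 2.06*y - 8.24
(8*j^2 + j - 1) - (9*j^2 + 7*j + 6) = -j^2 - 6*j - 7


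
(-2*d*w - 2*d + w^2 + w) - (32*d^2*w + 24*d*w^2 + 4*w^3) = -32*d^2*w - 24*d*w^2 - 2*d*w - 2*d - 4*w^3 + w^2 + w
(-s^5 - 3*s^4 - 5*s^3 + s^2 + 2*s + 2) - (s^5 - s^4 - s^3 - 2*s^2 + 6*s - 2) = -2*s^5 - 2*s^4 - 4*s^3 + 3*s^2 - 4*s + 4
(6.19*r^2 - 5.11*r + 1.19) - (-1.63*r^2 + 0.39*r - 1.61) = 7.82*r^2 - 5.5*r + 2.8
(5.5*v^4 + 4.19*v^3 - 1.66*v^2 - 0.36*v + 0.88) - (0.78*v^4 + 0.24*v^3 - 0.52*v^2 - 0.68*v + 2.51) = 4.72*v^4 + 3.95*v^3 - 1.14*v^2 + 0.32*v - 1.63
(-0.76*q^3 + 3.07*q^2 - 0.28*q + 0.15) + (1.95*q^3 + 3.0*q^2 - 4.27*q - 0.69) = 1.19*q^3 + 6.07*q^2 - 4.55*q - 0.54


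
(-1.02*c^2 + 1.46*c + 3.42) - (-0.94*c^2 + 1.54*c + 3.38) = -0.0800000000000001*c^2 - 0.0800000000000001*c + 0.04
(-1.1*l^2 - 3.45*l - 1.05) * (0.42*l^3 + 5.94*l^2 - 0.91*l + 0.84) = -0.462*l^5 - 7.983*l^4 - 19.933*l^3 - 4.0215*l^2 - 1.9425*l - 0.882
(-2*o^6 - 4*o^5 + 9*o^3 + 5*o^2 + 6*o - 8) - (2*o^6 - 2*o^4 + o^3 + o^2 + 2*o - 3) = -4*o^6 - 4*o^5 + 2*o^4 + 8*o^3 + 4*o^2 + 4*o - 5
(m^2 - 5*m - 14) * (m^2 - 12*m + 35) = m^4 - 17*m^3 + 81*m^2 - 7*m - 490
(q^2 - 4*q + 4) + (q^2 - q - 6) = 2*q^2 - 5*q - 2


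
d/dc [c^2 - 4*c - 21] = 2*c - 4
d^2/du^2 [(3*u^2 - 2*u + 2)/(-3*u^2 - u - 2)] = 6*(9*u^3 - 18*u - 2)/(27*u^6 + 27*u^5 + 63*u^4 + 37*u^3 + 42*u^2 + 12*u + 8)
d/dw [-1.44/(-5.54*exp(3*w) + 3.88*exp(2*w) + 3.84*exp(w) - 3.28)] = (-23.9328*exp(2*w) + 11.1744*exp(w) + 5.5296)*exp(w)/(5.54*exp(3*w) - 3.88*exp(2*w) - 3.84*exp(w) + 3.28)^2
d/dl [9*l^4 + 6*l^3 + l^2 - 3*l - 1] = 36*l^3 + 18*l^2 + 2*l - 3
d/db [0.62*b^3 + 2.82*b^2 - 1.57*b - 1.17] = 1.86*b^2 + 5.64*b - 1.57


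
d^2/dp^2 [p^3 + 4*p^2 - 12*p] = 6*p + 8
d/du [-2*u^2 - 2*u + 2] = -4*u - 2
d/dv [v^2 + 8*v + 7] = 2*v + 8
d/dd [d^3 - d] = 3*d^2 - 1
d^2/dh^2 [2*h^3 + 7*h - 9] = 12*h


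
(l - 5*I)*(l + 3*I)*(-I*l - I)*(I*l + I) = l^4 + 2*l^3 - 2*I*l^3 + 16*l^2 - 4*I*l^2 + 30*l - 2*I*l + 15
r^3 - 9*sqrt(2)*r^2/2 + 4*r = r*(r - 4*sqrt(2))*(r - sqrt(2)/2)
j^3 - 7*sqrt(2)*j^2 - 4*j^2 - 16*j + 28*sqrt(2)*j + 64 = (j - 4)*(j - 8*sqrt(2))*(j + sqrt(2))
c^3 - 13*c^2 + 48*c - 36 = (c - 6)^2*(c - 1)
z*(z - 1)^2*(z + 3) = z^4 + z^3 - 5*z^2 + 3*z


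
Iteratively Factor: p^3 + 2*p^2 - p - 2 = (p - 1)*(p^2 + 3*p + 2) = (p - 1)*(p + 2)*(p + 1)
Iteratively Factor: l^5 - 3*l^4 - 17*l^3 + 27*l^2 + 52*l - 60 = (l + 3)*(l^4 - 6*l^3 + l^2 + 24*l - 20) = (l - 5)*(l + 3)*(l^3 - l^2 - 4*l + 4) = (l - 5)*(l - 2)*(l + 3)*(l^2 + l - 2) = (l - 5)*(l - 2)*(l + 2)*(l + 3)*(l - 1)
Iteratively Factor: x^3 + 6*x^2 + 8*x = (x)*(x^2 + 6*x + 8) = x*(x + 4)*(x + 2)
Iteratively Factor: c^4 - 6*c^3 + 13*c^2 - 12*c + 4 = (c - 1)*(c^3 - 5*c^2 + 8*c - 4) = (c - 2)*(c - 1)*(c^2 - 3*c + 2) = (c - 2)^2*(c - 1)*(c - 1)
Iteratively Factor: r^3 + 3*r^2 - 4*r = (r)*(r^2 + 3*r - 4) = r*(r - 1)*(r + 4)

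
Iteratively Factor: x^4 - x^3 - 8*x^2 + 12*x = (x)*(x^3 - x^2 - 8*x + 12) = x*(x - 2)*(x^2 + x - 6) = x*(x - 2)*(x + 3)*(x - 2)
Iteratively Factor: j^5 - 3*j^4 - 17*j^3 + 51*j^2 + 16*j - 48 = (j - 1)*(j^4 - 2*j^3 - 19*j^2 + 32*j + 48) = (j - 3)*(j - 1)*(j^3 + j^2 - 16*j - 16) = (j - 3)*(j - 1)*(j + 4)*(j^2 - 3*j - 4) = (j - 3)*(j - 1)*(j + 1)*(j + 4)*(j - 4)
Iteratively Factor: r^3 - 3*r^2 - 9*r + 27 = (r + 3)*(r^2 - 6*r + 9) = (r - 3)*(r + 3)*(r - 3)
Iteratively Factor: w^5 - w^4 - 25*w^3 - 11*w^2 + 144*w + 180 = (w + 3)*(w^4 - 4*w^3 - 13*w^2 + 28*w + 60) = (w - 5)*(w + 3)*(w^3 + w^2 - 8*w - 12) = (w - 5)*(w + 2)*(w + 3)*(w^2 - w - 6) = (w - 5)*(w + 2)^2*(w + 3)*(w - 3)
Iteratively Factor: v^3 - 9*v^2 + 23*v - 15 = (v - 1)*(v^2 - 8*v + 15) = (v - 5)*(v - 1)*(v - 3)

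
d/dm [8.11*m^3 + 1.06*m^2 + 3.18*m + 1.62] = 24.33*m^2 + 2.12*m + 3.18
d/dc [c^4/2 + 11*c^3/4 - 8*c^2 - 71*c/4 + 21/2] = 2*c^3 + 33*c^2/4 - 16*c - 71/4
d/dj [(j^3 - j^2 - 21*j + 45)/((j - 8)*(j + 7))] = (j^4 - 2*j^3 - 146*j^2 + 22*j + 1221)/(j^4 - 2*j^3 - 111*j^2 + 112*j + 3136)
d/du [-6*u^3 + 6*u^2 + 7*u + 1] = -18*u^2 + 12*u + 7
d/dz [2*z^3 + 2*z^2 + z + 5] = 6*z^2 + 4*z + 1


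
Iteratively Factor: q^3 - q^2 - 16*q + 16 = (q - 1)*(q^2 - 16) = (q - 1)*(q + 4)*(q - 4)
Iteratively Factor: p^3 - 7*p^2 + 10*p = (p - 2)*(p^2 - 5*p) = (p - 5)*(p - 2)*(p)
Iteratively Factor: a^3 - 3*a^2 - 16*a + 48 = (a - 3)*(a^2 - 16) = (a - 3)*(a + 4)*(a - 4)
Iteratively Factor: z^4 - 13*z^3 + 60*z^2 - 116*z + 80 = (z - 5)*(z^3 - 8*z^2 + 20*z - 16) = (z - 5)*(z - 4)*(z^2 - 4*z + 4) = (z - 5)*(z - 4)*(z - 2)*(z - 2)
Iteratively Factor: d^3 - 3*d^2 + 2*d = (d - 2)*(d^2 - d) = d*(d - 2)*(d - 1)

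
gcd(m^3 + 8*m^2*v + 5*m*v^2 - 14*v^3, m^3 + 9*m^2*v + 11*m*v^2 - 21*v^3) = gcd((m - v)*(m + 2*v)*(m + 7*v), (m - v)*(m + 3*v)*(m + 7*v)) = -m^2 - 6*m*v + 7*v^2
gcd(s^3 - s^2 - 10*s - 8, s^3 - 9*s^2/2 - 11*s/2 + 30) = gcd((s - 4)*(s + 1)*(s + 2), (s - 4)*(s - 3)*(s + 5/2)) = s - 4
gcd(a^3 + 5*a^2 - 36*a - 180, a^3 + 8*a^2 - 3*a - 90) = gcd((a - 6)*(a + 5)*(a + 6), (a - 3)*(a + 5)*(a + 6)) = a^2 + 11*a + 30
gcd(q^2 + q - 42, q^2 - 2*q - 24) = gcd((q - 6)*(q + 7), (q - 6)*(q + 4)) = q - 6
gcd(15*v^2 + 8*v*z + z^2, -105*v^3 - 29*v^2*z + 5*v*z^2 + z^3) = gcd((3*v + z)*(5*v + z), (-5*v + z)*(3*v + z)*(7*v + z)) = 3*v + z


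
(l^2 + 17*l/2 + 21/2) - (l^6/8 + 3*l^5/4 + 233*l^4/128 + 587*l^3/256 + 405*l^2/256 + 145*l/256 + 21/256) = -l^6/8 - 3*l^5/4 - 233*l^4/128 - 587*l^3/256 - 149*l^2/256 + 2031*l/256 + 2667/256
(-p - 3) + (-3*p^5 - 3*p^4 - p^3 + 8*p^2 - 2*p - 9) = -3*p^5 - 3*p^4 - p^3 + 8*p^2 - 3*p - 12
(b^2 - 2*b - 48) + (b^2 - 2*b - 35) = 2*b^2 - 4*b - 83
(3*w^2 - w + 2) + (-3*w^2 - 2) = -w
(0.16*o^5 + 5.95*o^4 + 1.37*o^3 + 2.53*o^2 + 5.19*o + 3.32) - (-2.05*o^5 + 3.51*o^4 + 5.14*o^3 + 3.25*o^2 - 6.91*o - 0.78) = 2.21*o^5 + 2.44*o^4 - 3.77*o^3 - 0.72*o^2 + 12.1*o + 4.1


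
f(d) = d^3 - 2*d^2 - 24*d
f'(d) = 3*d^2 - 4*d - 24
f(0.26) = -6.36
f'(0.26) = -24.84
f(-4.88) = -46.72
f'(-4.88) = 66.96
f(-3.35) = 20.36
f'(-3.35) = 23.07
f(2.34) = -54.30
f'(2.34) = -16.93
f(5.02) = -44.37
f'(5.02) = 31.52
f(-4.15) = -6.32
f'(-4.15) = 44.27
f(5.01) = -44.69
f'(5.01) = 31.26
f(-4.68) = -33.99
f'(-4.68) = 60.43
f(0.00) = 0.00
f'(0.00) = -24.00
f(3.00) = -63.00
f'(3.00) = -9.00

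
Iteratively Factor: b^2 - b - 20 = (b - 5)*(b + 4)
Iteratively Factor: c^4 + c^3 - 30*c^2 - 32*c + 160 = (c + 4)*(c^3 - 3*c^2 - 18*c + 40) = (c - 5)*(c + 4)*(c^2 + 2*c - 8) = (c - 5)*(c + 4)^2*(c - 2)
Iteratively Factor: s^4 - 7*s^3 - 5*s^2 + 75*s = (s - 5)*(s^3 - 2*s^2 - 15*s) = (s - 5)^2*(s^2 + 3*s) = s*(s - 5)^2*(s + 3)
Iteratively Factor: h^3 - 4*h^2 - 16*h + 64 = (h - 4)*(h^2 - 16) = (h - 4)^2*(h + 4)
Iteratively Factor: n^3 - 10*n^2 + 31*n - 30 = (n - 5)*(n^2 - 5*n + 6) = (n - 5)*(n - 3)*(n - 2)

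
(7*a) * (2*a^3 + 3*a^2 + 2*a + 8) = 14*a^4 + 21*a^3 + 14*a^2 + 56*a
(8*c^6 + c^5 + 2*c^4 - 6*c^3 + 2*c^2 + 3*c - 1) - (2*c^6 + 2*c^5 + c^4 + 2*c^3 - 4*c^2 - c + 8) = 6*c^6 - c^5 + c^4 - 8*c^3 + 6*c^2 + 4*c - 9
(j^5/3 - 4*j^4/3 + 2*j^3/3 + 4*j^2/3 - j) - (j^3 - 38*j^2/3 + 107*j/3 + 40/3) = j^5/3 - 4*j^4/3 - j^3/3 + 14*j^2 - 110*j/3 - 40/3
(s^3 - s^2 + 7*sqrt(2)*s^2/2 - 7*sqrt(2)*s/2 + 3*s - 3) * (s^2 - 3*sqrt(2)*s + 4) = s^5 - s^4 + sqrt(2)*s^4/2 - 14*s^3 - sqrt(2)*s^3/2 + 5*sqrt(2)*s^2 + 14*s^2 - 5*sqrt(2)*s + 12*s - 12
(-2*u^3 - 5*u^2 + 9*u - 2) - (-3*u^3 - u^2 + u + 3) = u^3 - 4*u^2 + 8*u - 5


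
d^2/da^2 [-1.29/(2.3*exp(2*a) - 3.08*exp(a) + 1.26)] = (-1.29*(4.6*exp(a) - 3.08)*(9.2*exp(a) - 6.16)*exp(a) + (11.868*exp(a) - 3.9732)*(2.3*exp(2*a) - 3.08*exp(a) + 1.26))*exp(a)/(2.3*exp(2*a) - 3.08*exp(a) + 1.26)^3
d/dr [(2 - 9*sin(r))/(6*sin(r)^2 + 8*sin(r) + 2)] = (27*sin(r)^2 - 12*sin(r) - 17)*cos(r)/(2*(sin(r) + 1)^2*(3*sin(r) + 1)^2)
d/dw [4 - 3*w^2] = -6*w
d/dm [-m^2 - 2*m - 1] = -2*m - 2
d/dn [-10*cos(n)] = 10*sin(n)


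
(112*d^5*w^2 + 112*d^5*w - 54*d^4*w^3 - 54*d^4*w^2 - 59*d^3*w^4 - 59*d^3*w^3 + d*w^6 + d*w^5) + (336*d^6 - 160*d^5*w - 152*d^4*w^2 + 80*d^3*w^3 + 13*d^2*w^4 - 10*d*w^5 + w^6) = 336*d^6 + 112*d^5*w^2 - 48*d^5*w - 54*d^4*w^3 - 206*d^4*w^2 - 59*d^3*w^4 + 21*d^3*w^3 + 13*d^2*w^4 + d*w^6 - 9*d*w^5 + w^6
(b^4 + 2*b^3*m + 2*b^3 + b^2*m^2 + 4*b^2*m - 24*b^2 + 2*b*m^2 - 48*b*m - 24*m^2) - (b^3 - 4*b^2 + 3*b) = b^4 + 2*b^3*m + b^3 + b^2*m^2 + 4*b^2*m - 20*b^2 + 2*b*m^2 - 48*b*m - 3*b - 24*m^2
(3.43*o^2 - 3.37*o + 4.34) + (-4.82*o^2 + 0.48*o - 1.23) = -1.39*o^2 - 2.89*o + 3.11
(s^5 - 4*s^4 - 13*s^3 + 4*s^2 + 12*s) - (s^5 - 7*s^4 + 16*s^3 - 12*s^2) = 3*s^4 - 29*s^3 + 16*s^2 + 12*s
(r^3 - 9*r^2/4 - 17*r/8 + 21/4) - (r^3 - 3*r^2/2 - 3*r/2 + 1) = -3*r^2/4 - 5*r/8 + 17/4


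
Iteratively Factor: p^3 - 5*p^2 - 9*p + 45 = (p + 3)*(p^2 - 8*p + 15) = (p - 5)*(p + 3)*(p - 3)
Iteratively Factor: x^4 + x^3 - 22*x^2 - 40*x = (x + 2)*(x^3 - x^2 - 20*x) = (x + 2)*(x + 4)*(x^2 - 5*x) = (x - 5)*(x + 2)*(x + 4)*(x)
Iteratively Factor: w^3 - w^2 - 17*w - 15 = (w + 3)*(w^2 - 4*w - 5) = (w - 5)*(w + 3)*(w + 1)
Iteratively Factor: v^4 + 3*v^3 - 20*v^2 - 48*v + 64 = (v - 4)*(v^3 + 7*v^2 + 8*v - 16) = (v - 4)*(v + 4)*(v^2 + 3*v - 4) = (v - 4)*(v - 1)*(v + 4)*(v + 4)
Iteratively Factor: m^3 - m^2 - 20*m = (m + 4)*(m^2 - 5*m) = m*(m + 4)*(m - 5)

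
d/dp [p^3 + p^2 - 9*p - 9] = 3*p^2 + 2*p - 9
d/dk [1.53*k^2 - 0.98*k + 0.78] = 3.06*k - 0.98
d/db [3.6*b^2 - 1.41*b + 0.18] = 7.2*b - 1.41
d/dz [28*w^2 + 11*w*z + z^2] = 11*w + 2*z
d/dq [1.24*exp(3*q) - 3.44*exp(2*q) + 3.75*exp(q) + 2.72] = (3.72*exp(2*q) - 6.88*exp(q) + 3.75)*exp(q)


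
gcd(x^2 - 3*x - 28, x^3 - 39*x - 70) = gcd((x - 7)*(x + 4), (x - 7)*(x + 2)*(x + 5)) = x - 7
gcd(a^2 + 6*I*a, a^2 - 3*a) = a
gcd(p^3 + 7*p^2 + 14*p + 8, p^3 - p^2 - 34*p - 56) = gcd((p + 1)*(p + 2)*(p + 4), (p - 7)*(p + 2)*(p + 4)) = p^2 + 6*p + 8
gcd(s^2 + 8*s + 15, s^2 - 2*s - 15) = s + 3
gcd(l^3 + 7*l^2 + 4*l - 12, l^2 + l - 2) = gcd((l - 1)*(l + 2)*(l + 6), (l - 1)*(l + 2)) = l^2 + l - 2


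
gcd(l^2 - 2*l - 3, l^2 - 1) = l + 1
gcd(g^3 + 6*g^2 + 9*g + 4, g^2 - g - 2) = g + 1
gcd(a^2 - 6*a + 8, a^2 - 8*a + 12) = a - 2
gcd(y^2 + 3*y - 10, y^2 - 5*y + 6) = y - 2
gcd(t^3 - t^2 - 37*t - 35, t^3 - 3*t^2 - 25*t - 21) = t^2 - 6*t - 7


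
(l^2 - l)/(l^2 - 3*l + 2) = l/(l - 2)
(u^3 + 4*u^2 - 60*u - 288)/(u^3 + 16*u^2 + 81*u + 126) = (u^2 - 2*u - 48)/(u^2 + 10*u + 21)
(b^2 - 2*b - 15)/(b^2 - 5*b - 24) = (b - 5)/(b - 8)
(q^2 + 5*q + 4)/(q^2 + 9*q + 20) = (q + 1)/(q + 5)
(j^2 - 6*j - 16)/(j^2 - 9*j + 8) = (j + 2)/(j - 1)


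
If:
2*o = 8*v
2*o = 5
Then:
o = 5/2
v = 5/8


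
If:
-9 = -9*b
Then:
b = 1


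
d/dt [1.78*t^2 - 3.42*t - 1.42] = 3.56*t - 3.42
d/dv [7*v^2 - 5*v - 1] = 14*v - 5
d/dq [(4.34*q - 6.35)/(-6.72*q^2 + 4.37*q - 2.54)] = (29.1648*q^2 - 85.344*q + 16.7259)/(45.1584*q^4 - 58.7328*q^3 + 53.2345*q^2 - 22.1996*q + 6.4516)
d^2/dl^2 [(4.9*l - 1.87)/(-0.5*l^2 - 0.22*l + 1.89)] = (-(1.0*l + 0.22)*(2.0*l + 0.44)*(4.9*l - 1.87) + (14.7*l + 0.286)*(0.5*l^2 + 0.22*l - 1.89))/(0.5*l^2 + 0.22*l - 1.89)^3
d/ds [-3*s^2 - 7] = -6*s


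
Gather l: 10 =10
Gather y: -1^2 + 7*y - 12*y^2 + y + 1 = -12*y^2 + 8*y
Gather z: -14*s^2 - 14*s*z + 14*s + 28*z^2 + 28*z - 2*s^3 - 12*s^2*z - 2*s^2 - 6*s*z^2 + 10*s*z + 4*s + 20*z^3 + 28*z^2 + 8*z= -2*s^3 - 16*s^2 + 18*s + 20*z^3 + z^2*(56 - 6*s) + z*(-12*s^2 - 4*s + 36)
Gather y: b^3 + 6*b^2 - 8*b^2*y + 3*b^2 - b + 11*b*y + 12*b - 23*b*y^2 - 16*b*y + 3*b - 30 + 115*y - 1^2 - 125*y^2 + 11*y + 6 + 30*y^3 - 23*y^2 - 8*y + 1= b^3 + 9*b^2 + 14*b + 30*y^3 + y^2*(-23*b - 148) + y*(-8*b^2 - 5*b + 118) - 24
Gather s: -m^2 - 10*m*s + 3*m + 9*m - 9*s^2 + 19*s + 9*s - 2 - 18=-m^2 + 12*m - 9*s^2 + s*(28 - 10*m) - 20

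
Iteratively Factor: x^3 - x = (x - 1)*(x^2 + x) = x*(x - 1)*(x + 1)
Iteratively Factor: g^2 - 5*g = (g)*(g - 5)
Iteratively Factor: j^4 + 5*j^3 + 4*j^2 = (j + 4)*(j^3 + j^2) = j*(j + 4)*(j^2 + j) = j^2*(j + 4)*(j + 1)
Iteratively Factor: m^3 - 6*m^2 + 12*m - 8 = (m - 2)*(m^2 - 4*m + 4) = (m - 2)^2*(m - 2)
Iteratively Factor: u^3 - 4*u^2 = (u)*(u^2 - 4*u) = u*(u - 4)*(u)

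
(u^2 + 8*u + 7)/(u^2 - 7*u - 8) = (u + 7)/(u - 8)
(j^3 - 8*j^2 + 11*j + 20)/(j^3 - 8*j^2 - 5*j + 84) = (j^2 - 4*j - 5)/(j^2 - 4*j - 21)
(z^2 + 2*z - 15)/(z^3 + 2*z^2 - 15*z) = 1/z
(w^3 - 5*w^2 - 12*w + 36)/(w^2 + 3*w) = w - 8 + 12/w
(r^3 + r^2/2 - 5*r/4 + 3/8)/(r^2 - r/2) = r + 1 - 3/(4*r)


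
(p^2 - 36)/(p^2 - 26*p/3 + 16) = 3*(p + 6)/(3*p - 8)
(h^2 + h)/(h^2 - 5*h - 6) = h/(h - 6)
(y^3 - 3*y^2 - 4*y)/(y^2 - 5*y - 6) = y*(y - 4)/(y - 6)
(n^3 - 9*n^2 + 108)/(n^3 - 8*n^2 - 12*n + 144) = (n + 3)/(n + 4)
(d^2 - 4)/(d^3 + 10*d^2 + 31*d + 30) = (d - 2)/(d^2 + 8*d + 15)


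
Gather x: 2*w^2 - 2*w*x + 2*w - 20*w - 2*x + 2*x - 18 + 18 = 2*w^2 - 2*w*x - 18*w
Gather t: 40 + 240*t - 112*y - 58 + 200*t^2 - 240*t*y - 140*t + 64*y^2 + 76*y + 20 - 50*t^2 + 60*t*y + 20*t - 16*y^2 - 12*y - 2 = 150*t^2 + t*(120 - 180*y) + 48*y^2 - 48*y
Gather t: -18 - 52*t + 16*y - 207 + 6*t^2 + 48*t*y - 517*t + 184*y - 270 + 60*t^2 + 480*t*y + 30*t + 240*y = 66*t^2 + t*(528*y - 539) + 440*y - 495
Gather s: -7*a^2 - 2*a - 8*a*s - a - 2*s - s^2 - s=-7*a^2 - 3*a - s^2 + s*(-8*a - 3)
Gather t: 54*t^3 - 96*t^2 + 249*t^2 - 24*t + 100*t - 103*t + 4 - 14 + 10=54*t^3 + 153*t^2 - 27*t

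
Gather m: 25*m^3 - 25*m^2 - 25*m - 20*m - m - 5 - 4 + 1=25*m^3 - 25*m^2 - 46*m - 8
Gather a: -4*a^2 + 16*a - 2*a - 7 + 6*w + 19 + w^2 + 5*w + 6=-4*a^2 + 14*a + w^2 + 11*w + 18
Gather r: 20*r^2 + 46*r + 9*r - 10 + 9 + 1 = 20*r^2 + 55*r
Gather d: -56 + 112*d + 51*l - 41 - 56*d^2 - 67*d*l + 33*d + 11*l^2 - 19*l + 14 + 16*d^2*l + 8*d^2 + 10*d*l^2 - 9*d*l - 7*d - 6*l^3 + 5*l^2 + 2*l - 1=d^2*(16*l - 48) + d*(10*l^2 - 76*l + 138) - 6*l^3 + 16*l^2 + 34*l - 84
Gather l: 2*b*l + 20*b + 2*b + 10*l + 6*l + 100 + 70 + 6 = 22*b + l*(2*b + 16) + 176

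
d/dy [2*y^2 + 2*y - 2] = 4*y + 2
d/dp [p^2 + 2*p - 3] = 2*p + 2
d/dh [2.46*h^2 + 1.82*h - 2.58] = 4.92*h + 1.82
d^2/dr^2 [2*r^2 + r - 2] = 4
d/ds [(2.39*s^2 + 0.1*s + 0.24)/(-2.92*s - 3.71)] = (-6.9788*s^2 - 17.7338*s + 0.3298)/(8.5264*s^2 + 21.6664*s + 13.7641)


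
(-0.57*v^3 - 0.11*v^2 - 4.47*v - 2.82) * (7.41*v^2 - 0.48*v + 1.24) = -4.2237*v^5 - 0.5415*v^4 - 33.7767*v^3 - 18.887*v^2 - 4.1892*v - 3.4968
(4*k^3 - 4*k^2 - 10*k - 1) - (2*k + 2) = 4*k^3 - 4*k^2 - 12*k - 3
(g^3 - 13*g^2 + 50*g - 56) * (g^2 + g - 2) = g^5 - 12*g^4 + 35*g^3 + 20*g^2 - 156*g + 112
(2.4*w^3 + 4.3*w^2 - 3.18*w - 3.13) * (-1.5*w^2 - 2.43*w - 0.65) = -3.6*w^5 - 12.282*w^4 - 7.239*w^3 + 9.6274*w^2 + 9.6729*w + 2.0345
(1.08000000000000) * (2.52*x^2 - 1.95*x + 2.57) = 2.7216*x^2 - 2.106*x + 2.7756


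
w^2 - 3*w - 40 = (w - 8)*(w + 5)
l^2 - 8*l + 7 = (l - 7)*(l - 1)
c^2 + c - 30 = (c - 5)*(c + 6)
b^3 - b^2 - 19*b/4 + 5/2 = (b - 5/2)*(b - 1/2)*(b + 2)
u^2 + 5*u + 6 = (u + 2)*(u + 3)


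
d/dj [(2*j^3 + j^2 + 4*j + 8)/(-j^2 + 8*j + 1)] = 2*(-j^4 + 16*j^3 + 9*j^2 + 9*j - 30)/(j^4 - 16*j^3 + 62*j^2 + 16*j + 1)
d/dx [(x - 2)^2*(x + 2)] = (x - 2)*(3*x + 2)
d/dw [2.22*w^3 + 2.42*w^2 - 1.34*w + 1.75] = 6.66*w^2 + 4.84*w - 1.34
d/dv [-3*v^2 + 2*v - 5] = 2 - 6*v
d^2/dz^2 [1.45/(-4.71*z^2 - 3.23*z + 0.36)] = (64.33389*z^2 + 44.11857*z - 1.45*(9.42*z + 3.23)*(18.84*z + 6.46) - 4.91724)/(4.71*z^2 + 3.23*z - 0.36)^3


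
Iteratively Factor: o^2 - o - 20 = (o - 5)*(o + 4)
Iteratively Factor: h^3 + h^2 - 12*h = (h)*(h^2 + h - 12) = h*(h - 3)*(h + 4)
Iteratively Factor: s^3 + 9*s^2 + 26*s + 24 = (s + 2)*(s^2 + 7*s + 12) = (s + 2)*(s + 4)*(s + 3)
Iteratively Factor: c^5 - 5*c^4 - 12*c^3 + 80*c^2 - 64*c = (c)*(c^4 - 5*c^3 - 12*c^2 + 80*c - 64) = c*(c - 1)*(c^3 - 4*c^2 - 16*c + 64) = c*(c - 4)*(c - 1)*(c^2 - 16) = c*(c - 4)*(c - 1)*(c + 4)*(c - 4)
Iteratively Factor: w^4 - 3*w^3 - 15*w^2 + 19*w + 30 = (w - 5)*(w^3 + 2*w^2 - 5*w - 6) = (w - 5)*(w + 3)*(w^2 - w - 2) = (w - 5)*(w - 2)*(w + 3)*(w + 1)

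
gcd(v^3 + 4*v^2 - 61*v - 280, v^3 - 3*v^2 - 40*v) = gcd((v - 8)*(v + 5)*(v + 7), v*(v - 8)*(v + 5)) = v^2 - 3*v - 40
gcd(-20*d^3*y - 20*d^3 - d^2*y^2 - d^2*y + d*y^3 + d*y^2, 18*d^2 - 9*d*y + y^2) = 1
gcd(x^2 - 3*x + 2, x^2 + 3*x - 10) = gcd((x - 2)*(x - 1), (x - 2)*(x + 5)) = x - 2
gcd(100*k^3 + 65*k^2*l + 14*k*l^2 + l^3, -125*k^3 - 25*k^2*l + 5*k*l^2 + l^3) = 25*k^2 + 10*k*l + l^2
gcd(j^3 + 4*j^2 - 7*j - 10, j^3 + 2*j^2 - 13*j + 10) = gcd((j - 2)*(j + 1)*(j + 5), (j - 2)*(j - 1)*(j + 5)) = j^2 + 3*j - 10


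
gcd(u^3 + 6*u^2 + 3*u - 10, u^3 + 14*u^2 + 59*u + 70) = u^2 + 7*u + 10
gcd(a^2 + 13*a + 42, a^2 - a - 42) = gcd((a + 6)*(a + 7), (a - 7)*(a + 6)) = a + 6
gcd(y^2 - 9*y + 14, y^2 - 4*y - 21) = y - 7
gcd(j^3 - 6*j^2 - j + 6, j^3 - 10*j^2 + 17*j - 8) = j - 1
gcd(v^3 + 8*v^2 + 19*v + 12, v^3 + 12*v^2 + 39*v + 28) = v^2 + 5*v + 4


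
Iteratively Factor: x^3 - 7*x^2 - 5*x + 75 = (x + 3)*(x^2 - 10*x + 25) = (x - 5)*(x + 3)*(x - 5)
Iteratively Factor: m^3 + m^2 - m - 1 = (m - 1)*(m^2 + 2*m + 1) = (m - 1)*(m + 1)*(m + 1)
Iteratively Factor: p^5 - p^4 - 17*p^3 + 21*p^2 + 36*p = (p - 3)*(p^4 + 2*p^3 - 11*p^2 - 12*p) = p*(p - 3)*(p^3 + 2*p^2 - 11*p - 12) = p*(p - 3)*(p + 4)*(p^2 - 2*p - 3) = p*(p - 3)*(p + 1)*(p + 4)*(p - 3)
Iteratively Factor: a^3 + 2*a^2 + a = (a + 1)*(a^2 + a) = (a + 1)^2*(a)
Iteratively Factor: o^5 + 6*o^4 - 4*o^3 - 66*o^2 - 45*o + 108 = (o - 1)*(o^4 + 7*o^3 + 3*o^2 - 63*o - 108) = (o - 3)*(o - 1)*(o^3 + 10*o^2 + 33*o + 36) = (o - 3)*(o - 1)*(o + 4)*(o^2 + 6*o + 9) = (o - 3)*(o - 1)*(o + 3)*(o + 4)*(o + 3)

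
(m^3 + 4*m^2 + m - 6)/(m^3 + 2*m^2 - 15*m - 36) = (m^2 + m - 2)/(m^2 - m - 12)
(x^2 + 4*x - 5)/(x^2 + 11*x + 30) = (x - 1)/(x + 6)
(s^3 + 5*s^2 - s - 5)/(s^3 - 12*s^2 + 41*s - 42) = (s^3 + 5*s^2 - s - 5)/(s^3 - 12*s^2 + 41*s - 42)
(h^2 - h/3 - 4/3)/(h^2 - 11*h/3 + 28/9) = 3*(h + 1)/(3*h - 7)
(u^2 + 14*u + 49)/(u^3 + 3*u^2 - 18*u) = (u^2 + 14*u + 49)/(u*(u^2 + 3*u - 18))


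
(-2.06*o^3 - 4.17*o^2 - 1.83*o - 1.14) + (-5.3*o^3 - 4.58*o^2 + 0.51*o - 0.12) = -7.36*o^3 - 8.75*o^2 - 1.32*o - 1.26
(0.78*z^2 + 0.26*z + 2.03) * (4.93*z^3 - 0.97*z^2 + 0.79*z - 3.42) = 3.8454*z^5 + 0.5252*z^4 + 10.3719*z^3 - 4.4313*z^2 + 0.7145*z - 6.9426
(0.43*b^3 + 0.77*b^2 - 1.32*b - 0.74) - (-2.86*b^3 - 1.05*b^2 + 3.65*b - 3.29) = 3.29*b^3 + 1.82*b^2 - 4.97*b + 2.55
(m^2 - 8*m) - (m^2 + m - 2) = 2 - 9*m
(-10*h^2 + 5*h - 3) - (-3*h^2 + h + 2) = -7*h^2 + 4*h - 5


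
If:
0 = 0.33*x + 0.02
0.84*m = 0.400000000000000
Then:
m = 0.48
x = -0.06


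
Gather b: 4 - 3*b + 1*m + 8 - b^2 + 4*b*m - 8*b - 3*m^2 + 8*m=-b^2 + b*(4*m - 11) - 3*m^2 + 9*m + 12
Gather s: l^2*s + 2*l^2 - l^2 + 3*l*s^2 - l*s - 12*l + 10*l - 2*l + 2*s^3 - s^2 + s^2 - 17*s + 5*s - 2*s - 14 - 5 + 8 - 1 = l^2 + 3*l*s^2 - 4*l + 2*s^3 + s*(l^2 - l - 14) - 12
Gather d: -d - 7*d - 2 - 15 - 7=-8*d - 24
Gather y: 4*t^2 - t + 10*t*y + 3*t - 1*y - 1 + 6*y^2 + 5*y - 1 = 4*t^2 + 2*t + 6*y^2 + y*(10*t + 4) - 2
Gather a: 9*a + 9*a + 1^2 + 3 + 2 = 18*a + 6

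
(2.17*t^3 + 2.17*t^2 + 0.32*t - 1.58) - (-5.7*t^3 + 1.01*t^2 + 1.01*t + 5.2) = 7.87*t^3 + 1.16*t^2 - 0.69*t - 6.78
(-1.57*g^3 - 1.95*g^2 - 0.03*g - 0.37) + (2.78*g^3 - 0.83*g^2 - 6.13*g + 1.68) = 1.21*g^3 - 2.78*g^2 - 6.16*g + 1.31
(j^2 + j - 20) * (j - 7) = j^3 - 6*j^2 - 27*j + 140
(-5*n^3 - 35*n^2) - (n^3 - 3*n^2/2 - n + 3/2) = -6*n^3 - 67*n^2/2 + n - 3/2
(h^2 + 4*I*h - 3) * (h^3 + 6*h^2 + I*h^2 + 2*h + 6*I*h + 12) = h^5 + 6*h^4 + 5*I*h^4 - 5*h^3 + 30*I*h^3 - 30*h^2 + 5*I*h^2 - 6*h + 30*I*h - 36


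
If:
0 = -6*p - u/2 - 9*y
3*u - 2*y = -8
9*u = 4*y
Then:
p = -166/9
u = 16/3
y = 12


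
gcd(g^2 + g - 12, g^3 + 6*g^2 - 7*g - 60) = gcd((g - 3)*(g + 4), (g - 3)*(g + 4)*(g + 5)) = g^2 + g - 12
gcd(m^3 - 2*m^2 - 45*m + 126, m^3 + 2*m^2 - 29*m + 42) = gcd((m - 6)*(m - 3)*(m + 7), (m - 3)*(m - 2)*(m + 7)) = m^2 + 4*m - 21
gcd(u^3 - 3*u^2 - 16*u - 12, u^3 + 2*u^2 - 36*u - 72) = u^2 - 4*u - 12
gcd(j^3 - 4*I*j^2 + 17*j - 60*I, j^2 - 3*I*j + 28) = j + 4*I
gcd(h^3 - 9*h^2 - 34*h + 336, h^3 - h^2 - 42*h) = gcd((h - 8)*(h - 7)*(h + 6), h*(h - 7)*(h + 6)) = h^2 - h - 42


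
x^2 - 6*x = x*(x - 6)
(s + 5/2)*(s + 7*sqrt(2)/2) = s^2 + 5*s/2 + 7*sqrt(2)*s/2 + 35*sqrt(2)/4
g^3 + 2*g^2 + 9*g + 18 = (g + 2)*(g - 3*I)*(g + 3*I)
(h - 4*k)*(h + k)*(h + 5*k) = h^3 + 2*h^2*k - 19*h*k^2 - 20*k^3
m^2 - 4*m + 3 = (m - 3)*(m - 1)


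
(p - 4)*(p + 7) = p^2 + 3*p - 28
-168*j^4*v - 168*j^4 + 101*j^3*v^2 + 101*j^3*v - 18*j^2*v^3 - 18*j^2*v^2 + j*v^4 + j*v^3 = (-8*j + v)*(-7*j + v)*(-3*j + v)*(j*v + j)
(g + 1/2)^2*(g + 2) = g^3 + 3*g^2 + 9*g/4 + 1/2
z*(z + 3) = z^2 + 3*z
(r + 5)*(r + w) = r^2 + r*w + 5*r + 5*w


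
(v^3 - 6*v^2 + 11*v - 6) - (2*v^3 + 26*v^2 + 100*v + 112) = -v^3 - 32*v^2 - 89*v - 118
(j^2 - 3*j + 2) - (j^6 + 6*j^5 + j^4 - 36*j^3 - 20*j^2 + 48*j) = -j^6 - 6*j^5 - j^4 + 36*j^3 + 21*j^2 - 51*j + 2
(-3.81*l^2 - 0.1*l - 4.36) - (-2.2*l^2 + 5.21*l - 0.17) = -1.61*l^2 - 5.31*l - 4.19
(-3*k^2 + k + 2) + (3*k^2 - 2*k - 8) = -k - 6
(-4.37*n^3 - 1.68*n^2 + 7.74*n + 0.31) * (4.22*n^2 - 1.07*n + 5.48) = -18.4414*n^5 - 2.4137*n^4 + 10.5128*n^3 - 16.18*n^2 + 42.0835*n + 1.6988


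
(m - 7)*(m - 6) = m^2 - 13*m + 42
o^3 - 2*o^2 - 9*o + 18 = (o - 3)*(o - 2)*(o + 3)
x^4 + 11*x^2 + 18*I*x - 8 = (x - 4*I)*(x + I)^2*(x + 2*I)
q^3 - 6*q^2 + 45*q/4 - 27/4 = (q - 3)*(q - 3/2)^2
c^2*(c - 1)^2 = c^4 - 2*c^3 + c^2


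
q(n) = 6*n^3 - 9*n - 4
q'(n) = 18*n^2 - 9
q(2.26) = 44.92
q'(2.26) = 82.94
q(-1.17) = -3.08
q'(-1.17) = 15.64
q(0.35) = -6.89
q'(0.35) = -6.80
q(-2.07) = -38.59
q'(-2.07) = 68.13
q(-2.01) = -34.63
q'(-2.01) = 63.72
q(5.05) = 723.28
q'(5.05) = 450.04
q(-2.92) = -127.10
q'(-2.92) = 144.48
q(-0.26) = -1.77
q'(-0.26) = -7.78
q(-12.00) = -10264.00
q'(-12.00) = 2583.00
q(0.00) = -4.00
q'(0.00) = -9.00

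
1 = 1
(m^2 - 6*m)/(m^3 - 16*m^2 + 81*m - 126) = m/(m^2 - 10*m + 21)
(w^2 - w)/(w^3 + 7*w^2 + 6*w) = (w - 1)/(w^2 + 7*w + 6)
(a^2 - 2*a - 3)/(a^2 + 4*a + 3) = (a - 3)/(a + 3)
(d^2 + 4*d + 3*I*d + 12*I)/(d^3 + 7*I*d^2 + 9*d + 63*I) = (d + 4)/(d^2 + 4*I*d + 21)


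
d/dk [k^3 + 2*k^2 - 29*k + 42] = 3*k^2 + 4*k - 29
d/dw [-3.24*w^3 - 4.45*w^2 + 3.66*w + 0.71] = -9.72*w^2 - 8.9*w + 3.66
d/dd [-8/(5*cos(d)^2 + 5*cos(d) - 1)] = -40*(2*cos(d) + 1)*sin(d)/(5*cos(d)^2 + 5*cos(d) - 1)^2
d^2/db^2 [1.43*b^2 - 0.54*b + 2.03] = 2.86000000000000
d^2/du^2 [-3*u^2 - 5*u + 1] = -6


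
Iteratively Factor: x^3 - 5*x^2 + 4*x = (x - 1)*(x^2 - 4*x) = x*(x - 1)*(x - 4)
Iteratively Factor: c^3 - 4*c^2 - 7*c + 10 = (c - 1)*(c^2 - 3*c - 10) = (c - 5)*(c - 1)*(c + 2)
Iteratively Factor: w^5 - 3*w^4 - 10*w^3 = (w)*(w^4 - 3*w^3 - 10*w^2) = w*(w - 5)*(w^3 + 2*w^2) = w^2*(w - 5)*(w^2 + 2*w) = w^2*(w - 5)*(w + 2)*(w)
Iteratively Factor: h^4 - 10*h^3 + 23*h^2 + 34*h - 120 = (h - 5)*(h^3 - 5*h^2 - 2*h + 24) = (h - 5)*(h - 3)*(h^2 - 2*h - 8) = (h - 5)*(h - 4)*(h - 3)*(h + 2)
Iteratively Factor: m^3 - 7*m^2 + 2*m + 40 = (m + 2)*(m^2 - 9*m + 20) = (m - 5)*(m + 2)*(m - 4)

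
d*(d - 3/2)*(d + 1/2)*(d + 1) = d^4 - 7*d^2/4 - 3*d/4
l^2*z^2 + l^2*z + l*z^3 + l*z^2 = z*(l + z)*(l*z + l)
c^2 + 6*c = c*(c + 6)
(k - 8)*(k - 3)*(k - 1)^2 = k^4 - 13*k^3 + 47*k^2 - 59*k + 24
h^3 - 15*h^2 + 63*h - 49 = (h - 7)^2*(h - 1)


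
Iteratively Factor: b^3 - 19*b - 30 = (b - 5)*(b^2 + 5*b + 6) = (b - 5)*(b + 3)*(b + 2)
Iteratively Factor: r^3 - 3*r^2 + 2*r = (r - 2)*(r^2 - r) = r*(r - 2)*(r - 1)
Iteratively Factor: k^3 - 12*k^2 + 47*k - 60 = (k - 4)*(k^2 - 8*k + 15) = (k - 4)*(k - 3)*(k - 5)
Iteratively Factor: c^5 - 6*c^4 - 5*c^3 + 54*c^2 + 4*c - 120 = (c - 2)*(c^4 - 4*c^3 - 13*c^2 + 28*c + 60) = (c - 2)*(c + 2)*(c^3 - 6*c^2 - c + 30) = (c - 2)*(c + 2)^2*(c^2 - 8*c + 15) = (c - 3)*(c - 2)*(c + 2)^2*(c - 5)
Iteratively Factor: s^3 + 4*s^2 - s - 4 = (s + 4)*(s^2 - 1) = (s + 1)*(s + 4)*(s - 1)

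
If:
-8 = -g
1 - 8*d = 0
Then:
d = 1/8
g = 8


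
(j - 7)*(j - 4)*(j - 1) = j^3 - 12*j^2 + 39*j - 28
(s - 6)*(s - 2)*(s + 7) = s^3 - s^2 - 44*s + 84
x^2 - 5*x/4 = x*(x - 5/4)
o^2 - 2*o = o*(o - 2)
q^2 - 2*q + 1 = (q - 1)^2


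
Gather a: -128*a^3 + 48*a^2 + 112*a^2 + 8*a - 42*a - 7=-128*a^3 + 160*a^2 - 34*a - 7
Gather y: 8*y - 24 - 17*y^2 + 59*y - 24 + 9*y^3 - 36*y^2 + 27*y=9*y^3 - 53*y^2 + 94*y - 48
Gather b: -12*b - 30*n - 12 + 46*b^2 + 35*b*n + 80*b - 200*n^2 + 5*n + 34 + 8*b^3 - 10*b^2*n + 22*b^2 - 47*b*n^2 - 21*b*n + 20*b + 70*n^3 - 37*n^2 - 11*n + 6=8*b^3 + b^2*(68 - 10*n) + b*(-47*n^2 + 14*n + 88) + 70*n^3 - 237*n^2 - 36*n + 28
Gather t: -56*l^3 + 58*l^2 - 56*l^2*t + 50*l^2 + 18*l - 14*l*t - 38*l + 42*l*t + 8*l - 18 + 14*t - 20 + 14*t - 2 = -56*l^3 + 108*l^2 - 12*l + t*(-56*l^2 + 28*l + 28) - 40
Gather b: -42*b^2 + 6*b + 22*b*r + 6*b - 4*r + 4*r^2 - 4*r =-42*b^2 + b*(22*r + 12) + 4*r^2 - 8*r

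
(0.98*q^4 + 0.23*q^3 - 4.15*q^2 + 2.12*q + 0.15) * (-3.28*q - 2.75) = -3.2144*q^5 - 3.4494*q^4 + 12.9795*q^3 + 4.4589*q^2 - 6.322*q - 0.4125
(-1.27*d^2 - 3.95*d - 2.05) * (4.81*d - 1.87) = -6.1087*d^3 - 16.6246*d^2 - 2.474*d + 3.8335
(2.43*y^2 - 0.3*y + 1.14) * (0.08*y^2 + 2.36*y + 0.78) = 0.1944*y^4 + 5.7108*y^3 + 1.2786*y^2 + 2.4564*y + 0.8892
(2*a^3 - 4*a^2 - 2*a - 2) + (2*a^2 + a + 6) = 2*a^3 - 2*a^2 - a + 4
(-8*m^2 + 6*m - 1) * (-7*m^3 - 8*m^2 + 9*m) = 56*m^5 + 22*m^4 - 113*m^3 + 62*m^2 - 9*m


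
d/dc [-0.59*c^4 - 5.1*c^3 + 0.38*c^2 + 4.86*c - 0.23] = -2.36*c^3 - 15.3*c^2 + 0.76*c + 4.86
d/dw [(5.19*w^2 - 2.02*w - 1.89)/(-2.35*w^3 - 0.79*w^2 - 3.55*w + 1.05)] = (12.1965*w^4 - 9.494*w^3 - 33.3448*w^2 + 7.9128*w - 8.8305)/(5.5225*w^6 + 3.713*w^5 + 17.3091*w^4 + 0.673999999999999*w^3 + 10.9435*w^2 - 7.455*w + 1.1025)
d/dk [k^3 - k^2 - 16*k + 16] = 3*k^2 - 2*k - 16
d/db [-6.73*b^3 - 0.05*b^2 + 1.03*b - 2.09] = -20.19*b^2 - 0.1*b + 1.03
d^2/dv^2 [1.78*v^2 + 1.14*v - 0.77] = 3.56000000000000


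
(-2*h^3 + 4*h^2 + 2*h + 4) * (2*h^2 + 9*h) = -4*h^5 - 10*h^4 + 40*h^3 + 26*h^2 + 36*h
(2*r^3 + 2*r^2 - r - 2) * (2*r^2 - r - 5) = 4*r^5 + 2*r^4 - 14*r^3 - 13*r^2 + 7*r + 10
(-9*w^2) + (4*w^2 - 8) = -5*w^2 - 8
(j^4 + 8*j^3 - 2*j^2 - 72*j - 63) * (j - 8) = j^5 - 66*j^3 - 56*j^2 + 513*j + 504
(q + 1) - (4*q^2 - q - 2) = -4*q^2 + 2*q + 3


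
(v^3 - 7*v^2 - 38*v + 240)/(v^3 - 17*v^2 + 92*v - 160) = (v + 6)/(v - 4)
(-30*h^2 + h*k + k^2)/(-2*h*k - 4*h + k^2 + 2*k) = (30*h^2 - h*k - k^2)/(2*h*k + 4*h - k^2 - 2*k)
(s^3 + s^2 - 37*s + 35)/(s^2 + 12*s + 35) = (s^2 - 6*s + 5)/(s + 5)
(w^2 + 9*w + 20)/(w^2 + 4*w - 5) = (w + 4)/(w - 1)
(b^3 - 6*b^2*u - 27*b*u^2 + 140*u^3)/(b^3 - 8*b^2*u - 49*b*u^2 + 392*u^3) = (-b^2 - b*u + 20*u^2)/(-b^2 + b*u + 56*u^2)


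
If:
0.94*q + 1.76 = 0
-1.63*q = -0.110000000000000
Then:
No Solution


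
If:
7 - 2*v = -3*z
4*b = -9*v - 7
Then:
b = -27*z/8 - 77/8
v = 3*z/2 + 7/2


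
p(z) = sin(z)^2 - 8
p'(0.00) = 0.00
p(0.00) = -8.00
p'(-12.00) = 0.91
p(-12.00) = -7.71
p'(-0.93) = -0.96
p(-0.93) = -7.36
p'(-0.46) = -0.80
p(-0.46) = -7.80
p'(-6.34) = -0.11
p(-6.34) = -8.00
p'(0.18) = 0.35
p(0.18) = -7.97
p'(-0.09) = -0.18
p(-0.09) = -7.99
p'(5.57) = -0.99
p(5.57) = -7.57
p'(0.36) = 0.66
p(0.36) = -7.88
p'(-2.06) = 0.83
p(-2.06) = -7.22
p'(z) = 2*sin(z)*cos(z)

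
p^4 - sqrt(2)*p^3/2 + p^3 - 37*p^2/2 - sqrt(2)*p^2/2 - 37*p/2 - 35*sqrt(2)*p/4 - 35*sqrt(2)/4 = (p + 1)*(p - 7*sqrt(2)/2)*(p + sqrt(2)/2)*(p + 5*sqrt(2)/2)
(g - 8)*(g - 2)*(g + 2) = g^3 - 8*g^2 - 4*g + 32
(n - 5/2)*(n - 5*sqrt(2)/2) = n^2 - 5*sqrt(2)*n/2 - 5*n/2 + 25*sqrt(2)/4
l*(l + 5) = l^2 + 5*l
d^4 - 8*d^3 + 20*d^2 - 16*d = d*(d - 4)*(d - 2)^2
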